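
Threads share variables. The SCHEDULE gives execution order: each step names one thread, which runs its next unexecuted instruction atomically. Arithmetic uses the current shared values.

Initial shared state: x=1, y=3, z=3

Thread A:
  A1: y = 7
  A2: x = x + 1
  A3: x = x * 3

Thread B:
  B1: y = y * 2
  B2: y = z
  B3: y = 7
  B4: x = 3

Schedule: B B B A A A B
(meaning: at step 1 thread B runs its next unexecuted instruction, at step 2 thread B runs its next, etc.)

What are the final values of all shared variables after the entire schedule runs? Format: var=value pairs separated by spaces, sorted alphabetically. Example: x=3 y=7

Answer: x=3 y=7 z=3

Derivation:
Step 1: thread B executes B1 (y = y * 2). Shared: x=1 y=6 z=3. PCs: A@0 B@1
Step 2: thread B executes B2 (y = z). Shared: x=1 y=3 z=3. PCs: A@0 B@2
Step 3: thread B executes B3 (y = 7). Shared: x=1 y=7 z=3. PCs: A@0 B@3
Step 4: thread A executes A1 (y = 7). Shared: x=1 y=7 z=3. PCs: A@1 B@3
Step 5: thread A executes A2 (x = x + 1). Shared: x=2 y=7 z=3. PCs: A@2 B@3
Step 6: thread A executes A3 (x = x * 3). Shared: x=6 y=7 z=3. PCs: A@3 B@3
Step 7: thread B executes B4 (x = 3). Shared: x=3 y=7 z=3. PCs: A@3 B@4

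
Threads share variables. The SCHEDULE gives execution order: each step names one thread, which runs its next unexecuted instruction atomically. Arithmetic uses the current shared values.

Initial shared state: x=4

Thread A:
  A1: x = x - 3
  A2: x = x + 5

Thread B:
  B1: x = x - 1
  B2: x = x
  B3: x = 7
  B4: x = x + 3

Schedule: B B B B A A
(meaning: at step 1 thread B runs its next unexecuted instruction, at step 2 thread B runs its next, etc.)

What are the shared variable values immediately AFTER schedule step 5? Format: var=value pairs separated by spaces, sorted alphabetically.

Step 1: thread B executes B1 (x = x - 1). Shared: x=3. PCs: A@0 B@1
Step 2: thread B executes B2 (x = x). Shared: x=3. PCs: A@0 B@2
Step 3: thread B executes B3 (x = 7). Shared: x=7. PCs: A@0 B@3
Step 4: thread B executes B4 (x = x + 3). Shared: x=10. PCs: A@0 B@4
Step 5: thread A executes A1 (x = x - 3). Shared: x=7. PCs: A@1 B@4

Answer: x=7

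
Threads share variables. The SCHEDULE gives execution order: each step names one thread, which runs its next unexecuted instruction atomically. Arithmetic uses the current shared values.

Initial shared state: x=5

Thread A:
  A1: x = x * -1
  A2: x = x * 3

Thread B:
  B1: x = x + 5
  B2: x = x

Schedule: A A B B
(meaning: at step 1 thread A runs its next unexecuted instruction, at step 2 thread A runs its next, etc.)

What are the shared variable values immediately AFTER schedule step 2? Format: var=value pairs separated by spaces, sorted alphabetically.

Answer: x=-15

Derivation:
Step 1: thread A executes A1 (x = x * -1). Shared: x=-5. PCs: A@1 B@0
Step 2: thread A executes A2 (x = x * 3). Shared: x=-15. PCs: A@2 B@0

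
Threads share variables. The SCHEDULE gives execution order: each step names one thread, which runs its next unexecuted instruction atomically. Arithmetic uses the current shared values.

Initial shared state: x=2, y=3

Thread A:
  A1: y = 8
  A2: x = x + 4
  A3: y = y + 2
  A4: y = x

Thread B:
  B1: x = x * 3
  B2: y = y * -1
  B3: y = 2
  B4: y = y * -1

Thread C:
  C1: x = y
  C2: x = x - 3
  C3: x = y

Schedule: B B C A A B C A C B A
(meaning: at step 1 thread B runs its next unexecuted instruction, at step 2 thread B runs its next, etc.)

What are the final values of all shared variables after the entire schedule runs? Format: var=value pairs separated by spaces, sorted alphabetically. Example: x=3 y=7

Step 1: thread B executes B1 (x = x * 3). Shared: x=6 y=3. PCs: A@0 B@1 C@0
Step 2: thread B executes B2 (y = y * -1). Shared: x=6 y=-3. PCs: A@0 B@2 C@0
Step 3: thread C executes C1 (x = y). Shared: x=-3 y=-3. PCs: A@0 B@2 C@1
Step 4: thread A executes A1 (y = 8). Shared: x=-3 y=8. PCs: A@1 B@2 C@1
Step 5: thread A executes A2 (x = x + 4). Shared: x=1 y=8. PCs: A@2 B@2 C@1
Step 6: thread B executes B3 (y = 2). Shared: x=1 y=2. PCs: A@2 B@3 C@1
Step 7: thread C executes C2 (x = x - 3). Shared: x=-2 y=2. PCs: A@2 B@3 C@2
Step 8: thread A executes A3 (y = y + 2). Shared: x=-2 y=4. PCs: A@3 B@3 C@2
Step 9: thread C executes C3 (x = y). Shared: x=4 y=4. PCs: A@3 B@3 C@3
Step 10: thread B executes B4 (y = y * -1). Shared: x=4 y=-4. PCs: A@3 B@4 C@3
Step 11: thread A executes A4 (y = x). Shared: x=4 y=4. PCs: A@4 B@4 C@3

Answer: x=4 y=4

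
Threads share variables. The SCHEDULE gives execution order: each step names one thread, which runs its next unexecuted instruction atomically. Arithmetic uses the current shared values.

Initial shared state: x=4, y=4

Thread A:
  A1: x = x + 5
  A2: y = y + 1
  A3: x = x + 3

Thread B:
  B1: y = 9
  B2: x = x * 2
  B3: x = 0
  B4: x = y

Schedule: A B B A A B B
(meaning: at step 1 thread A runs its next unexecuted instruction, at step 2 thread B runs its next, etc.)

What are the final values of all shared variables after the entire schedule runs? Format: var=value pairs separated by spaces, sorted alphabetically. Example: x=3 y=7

Answer: x=10 y=10

Derivation:
Step 1: thread A executes A1 (x = x + 5). Shared: x=9 y=4. PCs: A@1 B@0
Step 2: thread B executes B1 (y = 9). Shared: x=9 y=9. PCs: A@1 B@1
Step 3: thread B executes B2 (x = x * 2). Shared: x=18 y=9. PCs: A@1 B@2
Step 4: thread A executes A2 (y = y + 1). Shared: x=18 y=10. PCs: A@2 B@2
Step 5: thread A executes A3 (x = x + 3). Shared: x=21 y=10. PCs: A@3 B@2
Step 6: thread B executes B3 (x = 0). Shared: x=0 y=10. PCs: A@3 B@3
Step 7: thread B executes B4 (x = y). Shared: x=10 y=10. PCs: A@3 B@4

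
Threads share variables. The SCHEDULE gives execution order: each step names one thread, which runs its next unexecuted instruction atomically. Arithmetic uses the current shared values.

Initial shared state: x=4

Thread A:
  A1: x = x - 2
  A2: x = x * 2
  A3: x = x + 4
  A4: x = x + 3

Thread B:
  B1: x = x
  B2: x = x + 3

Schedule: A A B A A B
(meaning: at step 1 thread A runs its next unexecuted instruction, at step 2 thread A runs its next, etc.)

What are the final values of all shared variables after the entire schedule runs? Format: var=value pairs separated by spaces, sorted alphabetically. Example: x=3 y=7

Step 1: thread A executes A1 (x = x - 2). Shared: x=2. PCs: A@1 B@0
Step 2: thread A executes A2 (x = x * 2). Shared: x=4. PCs: A@2 B@0
Step 3: thread B executes B1 (x = x). Shared: x=4. PCs: A@2 B@1
Step 4: thread A executes A3 (x = x + 4). Shared: x=8. PCs: A@3 B@1
Step 5: thread A executes A4 (x = x + 3). Shared: x=11. PCs: A@4 B@1
Step 6: thread B executes B2 (x = x + 3). Shared: x=14. PCs: A@4 B@2

Answer: x=14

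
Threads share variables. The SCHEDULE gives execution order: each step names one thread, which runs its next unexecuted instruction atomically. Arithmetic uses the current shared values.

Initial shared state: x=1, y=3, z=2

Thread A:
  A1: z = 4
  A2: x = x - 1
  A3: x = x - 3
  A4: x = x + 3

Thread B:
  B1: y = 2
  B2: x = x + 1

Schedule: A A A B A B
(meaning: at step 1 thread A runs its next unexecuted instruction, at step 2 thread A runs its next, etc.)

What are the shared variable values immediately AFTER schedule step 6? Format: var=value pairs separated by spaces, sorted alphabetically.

Answer: x=1 y=2 z=4

Derivation:
Step 1: thread A executes A1 (z = 4). Shared: x=1 y=3 z=4. PCs: A@1 B@0
Step 2: thread A executes A2 (x = x - 1). Shared: x=0 y=3 z=4. PCs: A@2 B@0
Step 3: thread A executes A3 (x = x - 3). Shared: x=-3 y=3 z=4. PCs: A@3 B@0
Step 4: thread B executes B1 (y = 2). Shared: x=-3 y=2 z=4. PCs: A@3 B@1
Step 5: thread A executes A4 (x = x + 3). Shared: x=0 y=2 z=4. PCs: A@4 B@1
Step 6: thread B executes B2 (x = x + 1). Shared: x=1 y=2 z=4. PCs: A@4 B@2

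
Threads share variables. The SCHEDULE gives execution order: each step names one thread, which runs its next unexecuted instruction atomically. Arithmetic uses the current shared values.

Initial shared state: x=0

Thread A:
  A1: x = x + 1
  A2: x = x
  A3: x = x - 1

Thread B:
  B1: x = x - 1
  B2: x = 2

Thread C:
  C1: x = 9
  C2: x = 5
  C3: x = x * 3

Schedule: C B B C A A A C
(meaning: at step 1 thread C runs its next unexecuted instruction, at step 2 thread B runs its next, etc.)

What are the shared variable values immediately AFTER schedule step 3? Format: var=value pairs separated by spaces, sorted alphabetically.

Answer: x=2

Derivation:
Step 1: thread C executes C1 (x = 9). Shared: x=9. PCs: A@0 B@0 C@1
Step 2: thread B executes B1 (x = x - 1). Shared: x=8. PCs: A@0 B@1 C@1
Step 3: thread B executes B2 (x = 2). Shared: x=2. PCs: A@0 B@2 C@1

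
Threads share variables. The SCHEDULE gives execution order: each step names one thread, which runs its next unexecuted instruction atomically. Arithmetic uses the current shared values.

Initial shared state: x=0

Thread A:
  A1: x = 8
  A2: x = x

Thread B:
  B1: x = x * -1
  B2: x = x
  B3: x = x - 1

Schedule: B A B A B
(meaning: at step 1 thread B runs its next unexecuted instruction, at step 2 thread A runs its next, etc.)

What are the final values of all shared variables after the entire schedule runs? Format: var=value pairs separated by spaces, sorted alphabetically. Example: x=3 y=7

Answer: x=7

Derivation:
Step 1: thread B executes B1 (x = x * -1). Shared: x=0. PCs: A@0 B@1
Step 2: thread A executes A1 (x = 8). Shared: x=8. PCs: A@1 B@1
Step 3: thread B executes B2 (x = x). Shared: x=8. PCs: A@1 B@2
Step 4: thread A executes A2 (x = x). Shared: x=8. PCs: A@2 B@2
Step 5: thread B executes B3 (x = x - 1). Shared: x=7. PCs: A@2 B@3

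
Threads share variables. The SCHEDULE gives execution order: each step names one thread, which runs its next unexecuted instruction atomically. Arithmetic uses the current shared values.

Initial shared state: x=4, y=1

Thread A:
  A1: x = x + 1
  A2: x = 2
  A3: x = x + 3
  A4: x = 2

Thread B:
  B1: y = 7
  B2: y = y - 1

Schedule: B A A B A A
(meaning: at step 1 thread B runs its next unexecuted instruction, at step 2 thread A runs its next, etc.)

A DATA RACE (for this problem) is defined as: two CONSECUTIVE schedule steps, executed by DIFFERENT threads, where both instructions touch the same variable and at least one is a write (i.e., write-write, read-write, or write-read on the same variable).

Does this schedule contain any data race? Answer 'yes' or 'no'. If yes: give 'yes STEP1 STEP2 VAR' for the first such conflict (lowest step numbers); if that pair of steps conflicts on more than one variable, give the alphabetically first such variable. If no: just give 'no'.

Answer: no

Derivation:
Steps 1,2: B(r=-,w=y) vs A(r=x,w=x). No conflict.
Steps 2,3: same thread (A). No race.
Steps 3,4: A(r=-,w=x) vs B(r=y,w=y). No conflict.
Steps 4,5: B(r=y,w=y) vs A(r=x,w=x). No conflict.
Steps 5,6: same thread (A). No race.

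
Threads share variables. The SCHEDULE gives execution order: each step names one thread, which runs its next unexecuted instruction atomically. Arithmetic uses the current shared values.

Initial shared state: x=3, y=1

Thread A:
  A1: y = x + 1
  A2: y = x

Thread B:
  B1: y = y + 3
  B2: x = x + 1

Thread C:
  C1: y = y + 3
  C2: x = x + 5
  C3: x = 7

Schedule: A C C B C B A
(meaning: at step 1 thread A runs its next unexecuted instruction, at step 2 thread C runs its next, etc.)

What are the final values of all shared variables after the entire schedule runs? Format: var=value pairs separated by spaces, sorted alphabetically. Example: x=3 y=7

Step 1: thread A executes A1 (y = x + 1). Shared: x=3 y=4. PCs: A@1 B@0 C@0
Step 2: thread C executes C1 (y = y + 3). Shared: x=3 y=7. PCs: A@1 B@0 C@1
Step 3: thread C executes C2 (x = x + 5). Shared: x=8 y=7. PCs: A@1 B@0 C@2
Step 4: thread B executes B1 (y = y + 3). Shared: x=8 y=10. PCs: A@1 B@1 C@2
Step 5: thread C executes C3 (x = 7). Shared: x=7 y=10. PCs: A@1 B@1 C@3
Step 6: thread B executes B2 (x = x + 1). Shared: x=8 y=10. PCs: A@1 B@2 C@3
Step 7: thread A executes A2 (y = x). Shared: x=8 y=8. PCs: A@2 B@2 C@3

Answer: x=8 y=8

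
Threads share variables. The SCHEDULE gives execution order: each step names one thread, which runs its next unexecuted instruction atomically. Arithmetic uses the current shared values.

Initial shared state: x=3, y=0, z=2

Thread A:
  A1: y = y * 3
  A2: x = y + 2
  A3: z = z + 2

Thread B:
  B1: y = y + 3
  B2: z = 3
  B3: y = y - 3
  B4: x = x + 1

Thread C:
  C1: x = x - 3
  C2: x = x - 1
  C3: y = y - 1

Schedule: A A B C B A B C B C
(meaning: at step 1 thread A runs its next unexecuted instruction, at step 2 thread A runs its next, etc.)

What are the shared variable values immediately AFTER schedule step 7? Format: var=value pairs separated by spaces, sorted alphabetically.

Answer: x=-1 y=0 z=5

Derivation:
Step 1: thread A executes A1 (y = y * 3). Shared: x=3 y=0 z=2. PCs: A@1 B@0 C@0
Step 2: thread A executes A2 (x = y + 2). Shared: x=2 y=0 z=2. PCs: A@2 B@0 C@0
Step 3: thread B executes B1 (y = y + 3). Shared: x=2 y=3 z=2. PCs: A@2 B@1 C@0
Step 4: thread C executes C1 (x = x - 3). Shared: x=-1 y=3 z=2. PCs: A@2 B@1 C@1
Step 5: thread B executes B2 (z = 3). Shared: x=-1 y=3 z=3. PCs: A@2 B@2 C@1
Step 6: thread A executes A3 (z = z + 2). Shared: x=-1 y=3 z=5. PCs: A@3 B@2 C@1
Step 7: thread B executes B3 (y = y - 3). Shared: x=-1 y=0 z=5. PCs: A@3 B@3 C@1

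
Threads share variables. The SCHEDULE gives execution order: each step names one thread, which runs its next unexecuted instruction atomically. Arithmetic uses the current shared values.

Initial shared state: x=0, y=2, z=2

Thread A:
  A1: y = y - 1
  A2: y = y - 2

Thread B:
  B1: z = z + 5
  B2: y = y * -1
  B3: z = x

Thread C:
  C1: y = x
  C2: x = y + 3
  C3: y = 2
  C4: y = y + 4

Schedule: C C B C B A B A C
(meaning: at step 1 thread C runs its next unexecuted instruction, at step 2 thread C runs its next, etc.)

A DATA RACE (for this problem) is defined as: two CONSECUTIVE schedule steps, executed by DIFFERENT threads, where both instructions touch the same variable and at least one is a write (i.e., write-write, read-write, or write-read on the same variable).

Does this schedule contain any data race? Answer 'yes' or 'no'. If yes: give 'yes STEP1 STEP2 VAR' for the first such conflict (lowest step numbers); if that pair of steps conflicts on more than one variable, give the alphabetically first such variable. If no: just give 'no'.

Answer: yes 4 5 y

Derivation:
Steps 1,2: same thread (C). No race.
Steps 2,3: C(r=y,w=x) vs B(r=z,w=z). No conflict.
Steps 3,4: B(r=z,w=z) vs C(r=-,w=y). No conflict.
Steps 4,5: C(y = 2) vs B(y = y * -1). RACE on y (W-W).
Steps 5,6: B(y = y * -1) vs A(y = y - 1). RACE on y (W-W).
Steps 6,7: A(r=y,w=y) vs B(r=x,w=z). No conflict.
Steps 7,8: B(r=x,w=z) vs A(r=y,w=y). No conflict.
Steps 8,9: A(y = y - 2) vs C(y = y + 4). RACE on y (W-W).
First conflict at steps 4,5.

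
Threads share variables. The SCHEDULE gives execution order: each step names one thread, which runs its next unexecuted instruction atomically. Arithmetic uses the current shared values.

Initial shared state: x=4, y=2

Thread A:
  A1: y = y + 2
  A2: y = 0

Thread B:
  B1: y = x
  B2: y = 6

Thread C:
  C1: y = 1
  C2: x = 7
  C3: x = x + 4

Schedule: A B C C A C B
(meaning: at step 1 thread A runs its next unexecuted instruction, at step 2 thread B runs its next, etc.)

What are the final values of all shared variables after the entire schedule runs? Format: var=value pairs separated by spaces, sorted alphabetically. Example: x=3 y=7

Answer: x=11 y=6

Derivation:
Step 1: thread A executes A1 (y = y + 2). Shared: x=4 y=4. PCs: A@1 B@0 C@0
Step 2: thread B executes B1 (y = x). Shared: x=4 y=4. PCs: A@1 B@1 C@0
Step 3: thread C executes C1 (y = 1). Shared: x=4 y=1. PCs: A@1 B@1 C@1
Step 4: thread C executes C2 (x = 7). Shared: x=7 y=1. PCs: A@1 B@1 C@2
Step 5: thread A executes A2 (y = 0). Shared: x=7 y=0. PCs: A@2 B@1 C@2
Step 6: thread C executes C3 (x = x + 4). Shared: x=11 y=0. PCs: A@2 B@1 C@3
Step 7: thread B executes B2 (y = 6). Shared: x=11 y=6. PCs: A@2 B@2 C@3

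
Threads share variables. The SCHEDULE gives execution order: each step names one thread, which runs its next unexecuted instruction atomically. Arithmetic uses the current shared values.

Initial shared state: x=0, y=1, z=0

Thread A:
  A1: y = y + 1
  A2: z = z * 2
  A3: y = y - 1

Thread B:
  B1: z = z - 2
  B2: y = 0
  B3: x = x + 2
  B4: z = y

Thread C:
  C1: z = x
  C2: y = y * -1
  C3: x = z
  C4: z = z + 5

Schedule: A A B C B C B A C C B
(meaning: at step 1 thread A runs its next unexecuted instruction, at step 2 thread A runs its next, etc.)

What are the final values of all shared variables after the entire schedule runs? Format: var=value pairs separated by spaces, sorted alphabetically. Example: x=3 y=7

Step 1: thread A executes A1 (y = y + 1). Shared: x=0 y=2 z=0. PCs: A@1 B@0 C@0
Step 2: thread A executes A2 (z = z * 2). Shared: x=0 y=2 z=0. PCs: A@2 B@0 C@0
Step 3: thread B executes B1 (z = z - 2). Shared: x=0 y=2 z=-2. PCs: A@2 B@1 C@0
Step 4: thread C executes C1 (z = x). Shared: x=0 y=2 z=0. PCs: A@2 B@1 C@1
Step 5: thread B executes B2 (y = 0). Shared: x=0 y=0 z=0. PCs: A@2 B@2 C@1
Step 6: thread C executes C2 (y = y * -1). Shared: x=0 y=0 z=0. PCs: A@2 B@2 C@2
Step 7: thread B executes B3 (x = x + 2). Shared: x=2 y=0 z=0. PCs: A@2 B@3 C@2
Step 8: thread A executes A3 (y = y - 1). Shared: x=2 y=-1 z=0. PCs: A@3 B@3 C@2
Step 9: thread C executes C3 (x = z). Shared: x=0 y=-1 z=0. PCs: A@3 B@3 C@3
Step 10: thread C executes C4 (z = z + 5). Shared: x=0 y=-1 z=5. PCs: A@3 B@3 C@4
Step 11: thread B executes B4 (z = y). Shared: x=0 y=-1 z=-1. PCs: A@3 B@4 C@4

Answer: x=0 y=-1 z=-1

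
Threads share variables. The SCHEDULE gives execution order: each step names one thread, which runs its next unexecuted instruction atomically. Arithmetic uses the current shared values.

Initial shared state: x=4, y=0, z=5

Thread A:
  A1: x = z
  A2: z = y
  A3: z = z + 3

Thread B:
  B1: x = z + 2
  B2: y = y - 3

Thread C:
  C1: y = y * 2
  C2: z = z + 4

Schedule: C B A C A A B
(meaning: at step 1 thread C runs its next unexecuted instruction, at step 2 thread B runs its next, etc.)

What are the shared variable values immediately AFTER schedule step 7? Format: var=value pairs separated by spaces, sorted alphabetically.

Answer: x=5 y=-3 z=3

Derivation:
Step 1: thread C executes C1 (y = y * 2). Shared: x=4 y=0 z=5. PCs: A@0 B@0 C@1
Step 2: thread B executes B1 (x = z + 2). Shared: x=7 y=0 z=5. PCs: A@0 B@1 C@1
Step 3: thread A executes A1 (x = z). Shared: x=5 y=0 z=5. PCs: A@1 B@1 C@1
Step 4: thread C executes C2 (z = z + 4). Shared: x=5 y=0 z=9. PCs: A@1 B@1 C@2
Step 5: thread A executes A2 (z = y). Shared: x=5 y=0 z=0. PCs: A@2 B@1 C@2
Step 6: thread A executes A3 (z = z + 3). Shared: x=5 y=0 z=3. PCs: A@3 B@1 C@2
Step 7: thread B executes B2 (y = y - 3). Shared: x=5 y=-3 z=3. PCs: A@3 B@2 C@2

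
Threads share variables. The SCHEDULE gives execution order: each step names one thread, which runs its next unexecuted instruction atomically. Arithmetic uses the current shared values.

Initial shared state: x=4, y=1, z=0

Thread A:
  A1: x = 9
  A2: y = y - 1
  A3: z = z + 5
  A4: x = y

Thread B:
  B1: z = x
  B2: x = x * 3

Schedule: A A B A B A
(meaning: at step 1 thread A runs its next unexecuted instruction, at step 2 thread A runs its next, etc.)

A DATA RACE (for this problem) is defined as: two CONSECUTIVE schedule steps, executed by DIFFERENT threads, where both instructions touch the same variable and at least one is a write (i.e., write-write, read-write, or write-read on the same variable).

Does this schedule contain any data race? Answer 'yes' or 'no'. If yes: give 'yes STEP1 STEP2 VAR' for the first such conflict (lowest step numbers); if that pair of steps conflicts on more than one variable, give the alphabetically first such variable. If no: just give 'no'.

Steps 1,2: same thread (A). No race.
Steps 2,3: A(r=y,w=y) vs B(r=x,w=z). No conflict.
Steps 3,4: B(z = x) vs A(z = z + 5). RACE on z (W-W).
Steps 4,5: A(r=z,w=z) vs B(r=x,w=x). No conflict.
Steps 5,6: B(x = x * 3) vs A(x = y). RACE on x (W-W).
First conflict at steps 3,4.

Answer: yes 3 4 z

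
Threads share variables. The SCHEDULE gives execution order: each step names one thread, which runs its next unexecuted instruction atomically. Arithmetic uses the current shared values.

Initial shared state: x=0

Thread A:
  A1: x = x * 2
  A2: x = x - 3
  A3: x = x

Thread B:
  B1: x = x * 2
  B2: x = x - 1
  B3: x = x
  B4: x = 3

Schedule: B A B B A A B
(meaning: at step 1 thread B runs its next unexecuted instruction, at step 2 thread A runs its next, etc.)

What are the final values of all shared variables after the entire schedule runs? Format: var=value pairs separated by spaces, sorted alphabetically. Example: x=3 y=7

Step 1: thread B executes B1 (x = x * 2). Shared: x=0. PCs: A@0 B@1
Step 2: thread A executes A1 (x = x * 2). Shared: x=0. PCs: A@1 B@1
Step 3: thread B executes B2 (x = x - 1). Shared: x=-1. PCs: A@1 B@2
Step 4: thread B executes B3 (x = x). Shared: x=-1. PCs: A@1 B@3
Step 5: thread A executes A2 (x = x - 3). Shared: x=-4. PCs: A@2 B@3
Step 6: thread A executes A3 (x = x). Shared: x=-4. PCs: A@3 B@3
Step 7: thread B executes B4 (x = 3). Shared: x=3. PCs: A@3 B@4

Answer: x=3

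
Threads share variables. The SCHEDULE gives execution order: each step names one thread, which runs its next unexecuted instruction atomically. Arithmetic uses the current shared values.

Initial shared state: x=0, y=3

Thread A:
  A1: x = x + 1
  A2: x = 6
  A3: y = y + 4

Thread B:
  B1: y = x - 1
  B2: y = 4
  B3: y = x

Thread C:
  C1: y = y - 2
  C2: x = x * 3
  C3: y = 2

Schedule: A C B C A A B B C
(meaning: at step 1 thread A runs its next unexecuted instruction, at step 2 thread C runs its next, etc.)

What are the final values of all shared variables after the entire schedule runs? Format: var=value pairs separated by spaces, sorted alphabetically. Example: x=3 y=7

Answer: x=6 y=2

Derivation:
Step 1: thread A executes A1 (x = x + 1). Shared: x=1 y=3. PCs: A@1 B@0 C@0
Step 2: thread C executes C1 (y = y - 2). Shared: x=1 y=1. PCs: A@1 B@0 C@1
Step 3: thread B executes B1 (y = x - 1). Shared: x=1 y=0. PCs: A@1 B@1 C@1
Step 4: thread C executes C2 (x = x * 3). Shared: x=3 y=0. PCs: A@1 B@1 C@2
Step 5: thread A executes A2 (x = 6). Shared: x=6 y=0. PCs: A@2 B@1 C@2
Step 6: thread A executes A3 (y = y + 4). Shared: x=6 y=4. PCs: A@3 B@1 C@2
Step 7: thread B executes B2 (y = 4). Shared: x=6 y=4. PCs: A@3 B@2 C@2
Step 8: thread B executes B3 (y = x). Shared: x=6 y=6. PCs: A@3 B@3 C@2
Step 9: thread C executes C3 (y = 2). Shared: x=6 y=2. PCs: A@3 B@3 C@3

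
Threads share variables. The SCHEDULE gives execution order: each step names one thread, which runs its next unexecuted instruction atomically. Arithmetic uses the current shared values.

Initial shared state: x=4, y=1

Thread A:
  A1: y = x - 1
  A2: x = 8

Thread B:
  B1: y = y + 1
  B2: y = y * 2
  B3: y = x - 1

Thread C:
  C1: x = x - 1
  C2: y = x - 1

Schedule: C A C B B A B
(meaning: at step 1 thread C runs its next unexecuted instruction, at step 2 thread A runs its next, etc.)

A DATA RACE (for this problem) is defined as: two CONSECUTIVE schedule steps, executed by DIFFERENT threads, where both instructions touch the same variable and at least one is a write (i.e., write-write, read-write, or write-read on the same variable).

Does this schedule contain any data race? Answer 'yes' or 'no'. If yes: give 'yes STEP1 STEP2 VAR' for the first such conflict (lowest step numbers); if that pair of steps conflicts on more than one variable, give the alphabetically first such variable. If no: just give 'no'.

Steps 1,2: C(x = x - 1) vs A(y = x - 1). RACE on x (W-R).
Steps 2,3: A(y = x - 1) vs C(y = x - 1). RACE on y (W-W).
Steps 3,4: C(y = x - 1) vs B(y = y + 1). RACE on y (W-W).
Steps 4,5: same thread (B). No race.
Steps 5,6: B(r=y,w=y) vs A(r=-,w=x). No conflict.
Steps 6,7: A(x = 8) vs B(y = x - 1). RACE on x (W-R).
First conflict at steps 1,2.

Answer: yes 1 2 x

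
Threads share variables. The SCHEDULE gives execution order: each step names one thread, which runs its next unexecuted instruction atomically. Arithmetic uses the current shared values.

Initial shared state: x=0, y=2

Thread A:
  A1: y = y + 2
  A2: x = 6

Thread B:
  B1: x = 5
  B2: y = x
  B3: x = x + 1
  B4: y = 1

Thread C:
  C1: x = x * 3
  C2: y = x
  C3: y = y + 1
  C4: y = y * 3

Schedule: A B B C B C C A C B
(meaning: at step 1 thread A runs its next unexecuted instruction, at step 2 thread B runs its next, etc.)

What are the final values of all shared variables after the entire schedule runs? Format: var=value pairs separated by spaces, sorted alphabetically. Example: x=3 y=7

Step 1: thread A executes A1 (y = y + 2). Shared: x=0 y=4. PCs: A@1 B@0 C@0
Step 2: thread B executes B1 (x = 5). Shared: x=5 y=4. PCs: A@1 B@1 C@0
Step 3: thread B executes B2 (y = x). Shared: x=5 y=5. PCs: A@1 B@2 C@0
Step 4: thread C executes C1 (x = x * 3). Shared: x=15 y=5. PCs: A@1 B@2 C@1
Step 5: thread B executes B3 (x = x + 1). Shared: x=16 y=5. PCs: A@1 B@3 C@1
Step 6: thread C executes C2 (y = x). Shared: x=16 y=16. PCs: A@1 B@3 C@2
Step 7: thread C executes C3 (y = y + 1). Shared: x=16 y=17. PCs: A@1 B@3 C@3
Step 8: thread A executes A2 (x = 6). Shared: x=6 y=17. PCs: A@2 B@3 C@3
Step 9: thread C executes C4 (y = y * 3). Shared: x=6 y=51. PCs: A@2 B@3 C@4
Step 10: thread B executes B4 (y = 1). Shared: x=6 y=1. PCs: A@2 B@4 C@4

Answer: x=6 y=1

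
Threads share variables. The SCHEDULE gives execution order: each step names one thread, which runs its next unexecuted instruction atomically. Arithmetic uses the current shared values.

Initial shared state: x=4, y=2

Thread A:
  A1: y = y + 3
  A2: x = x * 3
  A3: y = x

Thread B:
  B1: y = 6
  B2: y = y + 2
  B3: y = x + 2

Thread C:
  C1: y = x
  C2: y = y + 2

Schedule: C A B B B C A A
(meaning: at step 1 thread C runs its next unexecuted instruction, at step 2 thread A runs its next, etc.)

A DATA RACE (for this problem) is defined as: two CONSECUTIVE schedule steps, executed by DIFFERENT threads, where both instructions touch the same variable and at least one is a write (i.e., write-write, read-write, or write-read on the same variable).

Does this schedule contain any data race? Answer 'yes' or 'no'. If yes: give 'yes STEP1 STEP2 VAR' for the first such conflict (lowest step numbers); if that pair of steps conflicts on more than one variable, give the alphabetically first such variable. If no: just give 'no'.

Answer: yes 1 2 y

Derivation:
Steps 1,2: C(y = x) vs A(y = y + 3). RACE on y (W-W).
Steps 2,3: A(y = y + 3) vs B(y = 6). RACE on y (W-W).
Steps 3,4: same thread (B). No race.
Steps 4,5: same thread (B). No race.
Steps 5,6: B(y = x + 2) vs C(y = y + 2). RACE on y (W-W).
Steps 6,7: C(r=y,w=y) vs A(r=x,w=x). No conflict.
Steps 7,8: same thread (A). No race.
First conflict at steps 1,2.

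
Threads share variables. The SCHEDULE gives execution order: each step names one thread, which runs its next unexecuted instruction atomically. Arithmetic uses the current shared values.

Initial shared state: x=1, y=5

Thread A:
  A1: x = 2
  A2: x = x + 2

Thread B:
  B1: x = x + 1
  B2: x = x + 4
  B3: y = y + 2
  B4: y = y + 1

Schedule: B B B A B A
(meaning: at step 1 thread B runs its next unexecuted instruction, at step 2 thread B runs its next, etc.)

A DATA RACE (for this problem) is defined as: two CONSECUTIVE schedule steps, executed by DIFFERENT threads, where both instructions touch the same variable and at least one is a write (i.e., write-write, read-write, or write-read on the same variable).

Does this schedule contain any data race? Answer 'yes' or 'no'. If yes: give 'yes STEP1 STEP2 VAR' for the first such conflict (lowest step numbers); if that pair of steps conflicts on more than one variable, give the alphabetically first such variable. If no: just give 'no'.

Answer: no

Derivation:
Steps 1,2: same thread (B). No race.
Steps 2,3: same thread (B). No race.
Steps 3,4: B(r=y,w=y) vs A(r=-,w=x). No conflict.
Steps 4,5: A(r=-,w=x) vs B(r=y,w=y). No conflict.
Steps 5,6: B(r=y,w=y) vs A(r=x,w=x). No conflict.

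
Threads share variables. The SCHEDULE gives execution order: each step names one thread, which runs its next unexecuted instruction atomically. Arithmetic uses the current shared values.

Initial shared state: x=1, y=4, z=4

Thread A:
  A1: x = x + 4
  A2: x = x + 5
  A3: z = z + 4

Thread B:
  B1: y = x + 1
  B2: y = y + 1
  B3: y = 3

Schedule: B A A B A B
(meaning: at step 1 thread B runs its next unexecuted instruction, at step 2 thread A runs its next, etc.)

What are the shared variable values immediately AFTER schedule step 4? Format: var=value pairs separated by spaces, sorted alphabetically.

Answer: x=10 y=3 z=4

Derivation:
Step 1: thread B executes B1 (y = x + 1). Shared: x=1 y=2 z=4. PCs: A@0 B@1
Step 2: thread A executes A1 (x = x + 4). Shared: x=5 y=2 z=4. PCs: A@1 B@1
Step 3: thread A executes A2 (x = x + 5). Shared: x=10 y=2 z=4. PCs: A@2 B@1
Step 4: thread B executes B2 (y = y + 1). Shared: x=10 y=3 z=4. PCs: A@2 B@2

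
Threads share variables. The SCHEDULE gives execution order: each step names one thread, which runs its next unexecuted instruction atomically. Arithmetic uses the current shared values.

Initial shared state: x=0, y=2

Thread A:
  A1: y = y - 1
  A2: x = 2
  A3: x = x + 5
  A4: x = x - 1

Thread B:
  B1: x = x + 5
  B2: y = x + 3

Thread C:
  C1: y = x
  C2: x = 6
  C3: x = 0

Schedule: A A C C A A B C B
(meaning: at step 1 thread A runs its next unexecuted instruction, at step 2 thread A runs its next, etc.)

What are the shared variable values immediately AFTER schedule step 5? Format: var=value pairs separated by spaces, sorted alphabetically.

Answer: x=11 y=2

Derivation:
Step 1: thread A executes A1 (y = y - 1). Shared: x=0 y=1. PCs: A@1 B@0 C@0
Step 2: thread A executes A2 (x = 2). Shared: x=2 y=1. PCs: A@2 B@0 C@0
Step 3: thread C executes C1 (y = x). Shared: x=2 y=2. PCs: A@2 B@0 C@1
Step 4: thread C executes C2 (x = 6). Shared: x=6 y=2. PCs: A@2 B@0 C@2
Step 5: thread A executes A3 (x = x + 5). Shared: x=11 y=2. PCs: A@3 B@0 C@2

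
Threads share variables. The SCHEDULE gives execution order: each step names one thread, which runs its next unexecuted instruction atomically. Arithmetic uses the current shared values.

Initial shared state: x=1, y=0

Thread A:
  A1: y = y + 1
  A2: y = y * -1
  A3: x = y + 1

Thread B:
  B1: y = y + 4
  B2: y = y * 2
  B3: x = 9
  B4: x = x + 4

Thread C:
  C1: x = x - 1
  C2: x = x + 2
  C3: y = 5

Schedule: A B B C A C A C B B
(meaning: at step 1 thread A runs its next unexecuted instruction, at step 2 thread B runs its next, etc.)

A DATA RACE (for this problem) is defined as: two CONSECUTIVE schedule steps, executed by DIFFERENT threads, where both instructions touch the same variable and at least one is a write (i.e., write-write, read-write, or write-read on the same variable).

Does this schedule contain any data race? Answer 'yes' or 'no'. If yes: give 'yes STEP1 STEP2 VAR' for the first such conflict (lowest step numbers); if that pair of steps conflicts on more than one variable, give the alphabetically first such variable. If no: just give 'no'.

Steps 1,2: A(y = y + 1) vs B(y = y + 4). RACE on y (W-W).
Steps 2,3: same thread (B). No race.
Steps 3,4: B(r=y,w=y) vs C(r=x,w=x). No conflict.
Steps 4,5: C(r=x,w=x) vs A(r=y,w=y). No conflict.
Steps 5,6: A(r=y,w=y) vs C(r=x,w=x). No conflict.
Steps 6,7: C(x = x + 2) vs A(x = y + 1). RACE on x (W-W).
Steps 7,8: A(x = y + 1) vs C(y = 5). RACE on y (R-W).
Steps 8,9: C(r=-,w=y) vs B(r=-,w=x). No conflict.
Steps 9,10: same thread (B). No race.
First conflict at steps 1,2.

Answer: yes 1 2 y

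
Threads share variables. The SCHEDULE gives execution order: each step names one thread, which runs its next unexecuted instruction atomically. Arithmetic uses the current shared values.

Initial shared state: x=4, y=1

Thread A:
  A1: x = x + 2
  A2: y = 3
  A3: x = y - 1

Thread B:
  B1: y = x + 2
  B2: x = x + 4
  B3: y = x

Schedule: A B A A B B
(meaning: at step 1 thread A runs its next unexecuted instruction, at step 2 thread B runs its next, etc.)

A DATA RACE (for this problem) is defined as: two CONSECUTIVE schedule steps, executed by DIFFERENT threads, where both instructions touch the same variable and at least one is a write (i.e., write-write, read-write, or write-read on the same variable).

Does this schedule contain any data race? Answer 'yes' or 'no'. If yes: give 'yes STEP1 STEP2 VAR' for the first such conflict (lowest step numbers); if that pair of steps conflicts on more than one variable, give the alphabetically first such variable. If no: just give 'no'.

Answer: yes 1 2 x

Derivation:
Steps 1,2: A(x = x + 2) vs B(y = x + 2). RACE on x (W-R).
Steps 2,3: B(y = x + 2) vs A(y = 3). RACE on y (W-W).
Steps 3,4: same thread (A). No race.
Steps 4,5: A(x = y - 1) vs B(x = x + 4). RACE on x (W-W).
Steps 5,6: same thread (B). No race.
First conflict at steps 1,2.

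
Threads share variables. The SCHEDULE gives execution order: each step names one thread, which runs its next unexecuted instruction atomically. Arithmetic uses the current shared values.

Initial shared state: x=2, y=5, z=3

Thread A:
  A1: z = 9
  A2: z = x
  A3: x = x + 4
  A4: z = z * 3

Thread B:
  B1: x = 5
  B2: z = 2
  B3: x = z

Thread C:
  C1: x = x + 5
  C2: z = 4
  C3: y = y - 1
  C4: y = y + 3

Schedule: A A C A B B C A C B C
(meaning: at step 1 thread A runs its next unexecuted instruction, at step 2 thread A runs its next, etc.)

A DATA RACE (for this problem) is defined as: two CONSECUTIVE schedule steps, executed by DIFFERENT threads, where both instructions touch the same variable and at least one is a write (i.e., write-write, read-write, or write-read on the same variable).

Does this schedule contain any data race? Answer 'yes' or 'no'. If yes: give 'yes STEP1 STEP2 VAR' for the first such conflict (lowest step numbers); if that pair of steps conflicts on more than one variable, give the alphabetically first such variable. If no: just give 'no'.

Steps 1,2: same thread (A). No race.
Steps 2,3: A(z = x) vs C(x = x + 5). RACE on x (R-W).
Steps 3,4: C(x = x + 5) vs A(x = x + 4). RACE on x (W-W).
Steps 4,5: A(x = x + 4) vs B(x = 5). RACE on x (W-W).
Steps 5,6: same thread (B). No race.
Steps 6,7: B(z = 2) vs C(z = 4). RACE on z (W-W).
Steps 7,8: C(z = 4) vs A(z = z * 3). RACE on z (W-W).
Steps 8,9: A(r=z,w=z) vs C(r=y,w=y). No conflict.
Steps 9,10: C(r=y,w=y) vs B(r=z,w=x). No conflict.
Steps 10,11: B(r=z,w=x) vs C(r=y,w=y). No conflict.
First conflict at steps 2,3.

Answer: yes 2 3 x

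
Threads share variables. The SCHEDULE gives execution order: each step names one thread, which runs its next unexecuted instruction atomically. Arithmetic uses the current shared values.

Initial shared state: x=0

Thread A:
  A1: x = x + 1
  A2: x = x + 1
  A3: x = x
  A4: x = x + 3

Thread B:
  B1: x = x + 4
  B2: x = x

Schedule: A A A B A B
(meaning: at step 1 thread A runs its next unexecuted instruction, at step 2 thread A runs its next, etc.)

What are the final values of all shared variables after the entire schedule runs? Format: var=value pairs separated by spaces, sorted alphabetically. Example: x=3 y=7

Answer: x=9

Derivation:
Step 1: thread A executes A1 (x = x + 1). Shared: x=1. PCs: A@1 B@0
Step 2: thread A executes A2 (x = x + 1). Shared: x=2. PCs: A@2 B@0
Step 3: thread A executes A3 (x = x). Shared: x=2. PCs: A@3 B@0
Step 4: thread B executes B1 (x = x + 4). Shared: x=6. PCs: A@3 B@1
Step 5: thread A executes A4 (x = x + 3). Shared: x=9. PCs: A@4 B@1
Step 6: thread B executes B2 (x = x). Shared: x=9. PCs: A@4 B@2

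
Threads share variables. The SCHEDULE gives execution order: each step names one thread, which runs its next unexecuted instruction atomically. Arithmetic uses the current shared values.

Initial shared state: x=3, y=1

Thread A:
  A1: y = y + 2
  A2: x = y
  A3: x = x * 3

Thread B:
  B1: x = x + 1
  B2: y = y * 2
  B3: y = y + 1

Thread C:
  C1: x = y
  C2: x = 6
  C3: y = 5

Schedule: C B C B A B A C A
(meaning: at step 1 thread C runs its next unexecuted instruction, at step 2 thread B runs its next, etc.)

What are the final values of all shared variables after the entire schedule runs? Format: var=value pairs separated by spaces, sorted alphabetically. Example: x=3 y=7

Answer: x=15 y=5

Derivation:
Step 1: thread C executes C1 (x = y). Shared: x=1 y=1. PCs: A@0 B@0 C@1
Step 2: thread B executes B1 (x = x + 1). Shared: x=2 y=1. PCs: A@0 B@1 C@1
Step 3: thread C executes C2 (x = 6). Shared: x=6 y=1. PCs: A@0 B@1 C@2
Step 4: thread B executes B2 (y = y * 2). Shared: x=6 y=2. PCs: A@0 B@2 C@2
Step 5: thread A executes A1 (y = y + 2). Shared: x=6 y=4. PCs: A@1 B@2 C@2
Step 6: thread B executes B3 (y = y + 1). Shared: x=6 y=5. PCs: A@1 B@3 C@2
Step 7: thread A executes A2 (x = y). Shared: x=5 y=5. PCs: A@2 B@3 C@2
Step 8: thread C executes C3 (y = 5). Shared: x=5 y=5. PCs: A@2 B@3 C@3
Step 9: thread A executes A3 (x = x * 3). Shared: x=15 y=5. PCs: A@3 B@3 C@3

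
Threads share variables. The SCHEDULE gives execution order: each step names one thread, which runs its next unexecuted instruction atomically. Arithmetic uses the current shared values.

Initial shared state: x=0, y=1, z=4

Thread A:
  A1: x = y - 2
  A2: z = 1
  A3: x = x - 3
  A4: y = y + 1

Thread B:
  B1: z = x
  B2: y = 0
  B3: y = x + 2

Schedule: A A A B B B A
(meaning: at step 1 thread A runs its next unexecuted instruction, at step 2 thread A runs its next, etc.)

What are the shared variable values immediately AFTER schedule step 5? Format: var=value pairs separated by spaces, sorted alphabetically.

Answer: x=-4 y=0 z=-4

Derivation:
Step 1: thread A executes A1 (x = y - 2). Shared: x=-1 y=1 z=4. PCs: A@1 B@0
Step 2: thread A executes A2 (z = 1). Shared: x=-1 y=1 z=1. PCs: A@2 B@0
Step 3: thread A executes A3 (x = x - 3). Shared: x=-4 y=1 z=1. PCs: A@3 B@0
Step 4: thread B executes B1 (z = x). Shared: x=-4 y=1 z=-4. PCs: A@3 B@1
Step 5: thread B executes B2 (y = 0). Shared: x=-4 y=0 z=-4. PCs: A@3 B@2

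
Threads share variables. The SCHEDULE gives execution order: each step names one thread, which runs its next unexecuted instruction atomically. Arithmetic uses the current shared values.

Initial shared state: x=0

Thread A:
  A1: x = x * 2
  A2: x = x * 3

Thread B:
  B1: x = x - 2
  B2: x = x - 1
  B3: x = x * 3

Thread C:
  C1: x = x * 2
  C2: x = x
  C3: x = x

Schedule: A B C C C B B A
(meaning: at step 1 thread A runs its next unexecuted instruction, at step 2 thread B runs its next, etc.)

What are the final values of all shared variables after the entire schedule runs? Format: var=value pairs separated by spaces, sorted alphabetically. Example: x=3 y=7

Step 1: thread A executes A1 (x = x * 2). Shared: x=0. PCs: A@1 B@0 C@0
Step 2: thread B executes B1 (x = x - 2). Shared: x=-2. PCs: A@1 B@1 C@0
Step 3: thread C executes C1 (x = x * 2). Shared: x=-4. PCs: A@1 B@1 C@1
Step 4: thread C executes C2 (x = x). Shared: x=-4. PCs: A@1 B@1 C@2
Step 5: thread C executes C3 (x = x). Shared: x=-4. PCs: A@1 B@1 C@3
Step 6: thread B executes B2 (x = x - 1). Shared: x=-5. PCs: A@1 B@2 C@3
Step 7: thread B executes B3 (x = x * 3). Shared: x=-15. PCs: A@1 B@3 C@3
Step 8: thread A executes A2 (x = x * 3). Shared: x=-45. PCs: A@2 B@3 C@3

Answer: x=-45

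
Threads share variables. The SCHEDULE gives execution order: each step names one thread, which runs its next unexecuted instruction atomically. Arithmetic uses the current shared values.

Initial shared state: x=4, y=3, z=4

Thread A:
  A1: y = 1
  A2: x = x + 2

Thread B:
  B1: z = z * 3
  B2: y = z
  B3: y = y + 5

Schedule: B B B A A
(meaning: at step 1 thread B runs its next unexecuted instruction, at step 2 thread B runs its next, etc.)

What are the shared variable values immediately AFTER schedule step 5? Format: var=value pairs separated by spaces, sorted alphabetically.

Step 1: thread B executes B1 (z = z * 3). Shared: x=4 y=3 z=12. PCs: A@0 B@1
Step 2: thread B executes B2 (y = z). Shared: x=4 y=12 z=12. PCs: A@0 B@2
Step 3: thread B executes B3 (y = y + 5). Shared: x=4 y=17 z=12. PCs: A@0 B@3
Step 4: thread A executes A1 (y = 1). Shared: x=4 y=1 z=12. PCs: A@1 B@3
Step 5: thread A executes A2 (x = x + 2). Shared: x=6 y=1 z=12. PCs: A@2 B@3

Answer: x=6 y=1 z=12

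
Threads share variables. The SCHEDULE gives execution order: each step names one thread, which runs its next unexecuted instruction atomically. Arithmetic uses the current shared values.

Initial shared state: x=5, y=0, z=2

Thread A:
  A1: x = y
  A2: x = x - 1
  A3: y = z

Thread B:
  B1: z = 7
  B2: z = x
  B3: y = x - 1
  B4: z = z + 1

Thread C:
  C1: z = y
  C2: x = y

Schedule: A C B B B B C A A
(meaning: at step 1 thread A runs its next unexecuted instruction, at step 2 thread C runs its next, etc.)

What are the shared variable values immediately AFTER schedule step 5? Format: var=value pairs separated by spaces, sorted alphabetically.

Answer: x=0 y=-1 z=0

Derivation:
Step 1: thread A executes A1 (x = y). Shared: x=0 y=0 z=2. PCs: A@1 B@0 C@0
Step 2: thread C executes C1 (z = y). Shared: x=0 y=0 z=0. PCs: A@1 B@0 C@1
Step 3: thread B executes B1 (z = 7). Shared: x=0 y=0 z=7. PCs: A@1 B@1 C@1
Step 4: thread B executes B2 (z = x). Shared: x=0 y=0 z=0. PCs: A@1 B@2 C@1
Step 5: thread B executes B3 (y = x - 1). Shared: x=0 y=-1 z=0. PCs: A@1 B@3 C@1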